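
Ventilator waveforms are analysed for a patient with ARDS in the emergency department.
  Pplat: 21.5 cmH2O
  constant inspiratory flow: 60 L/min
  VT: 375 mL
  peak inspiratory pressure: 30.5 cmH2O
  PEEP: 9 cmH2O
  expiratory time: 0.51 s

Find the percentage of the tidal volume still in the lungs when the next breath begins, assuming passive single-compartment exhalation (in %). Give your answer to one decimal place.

Flow: 60 L/min ÷ 60 = 1 L/s.
R = (PIP − Pplat)/V̇ = (30.5 − 21.5) / 1 = 9.0/1 = 9.0 cmH2O·s/L.
C = Vt/(Pplat − PEEP) = 375.0 / (21.5 − 9) = 375.0/12.5 = 30.0 mL/cmH2O.
τ = R × C = 9.0 × 0.03 L/cmH2O = 0.27 s.
Fraction remaining at end-expiration = e^(−Te/τ) = e^(−0.51/0.27) = 0.1512 → 15.12%.

15.1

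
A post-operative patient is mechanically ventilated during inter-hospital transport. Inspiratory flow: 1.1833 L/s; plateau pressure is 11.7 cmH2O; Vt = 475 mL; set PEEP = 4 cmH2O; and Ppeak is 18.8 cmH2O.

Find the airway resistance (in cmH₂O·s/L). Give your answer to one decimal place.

6.0

Raw = (PIP − Pplat) / flow = (18.8 − 11.7) / 1.1833 = 7.1 / 1.1833 = 6.0 cmH2O·s/L.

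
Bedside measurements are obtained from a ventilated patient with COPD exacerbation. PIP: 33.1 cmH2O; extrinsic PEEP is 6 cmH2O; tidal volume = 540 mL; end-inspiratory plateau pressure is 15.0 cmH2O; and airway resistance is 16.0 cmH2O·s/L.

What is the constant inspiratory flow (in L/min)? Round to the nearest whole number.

68

flow = (PIP − Pplat) / Raw = (33.1 − 15.0) / 16.0 = 1.131 L/s × 60 = 67.86 L/min.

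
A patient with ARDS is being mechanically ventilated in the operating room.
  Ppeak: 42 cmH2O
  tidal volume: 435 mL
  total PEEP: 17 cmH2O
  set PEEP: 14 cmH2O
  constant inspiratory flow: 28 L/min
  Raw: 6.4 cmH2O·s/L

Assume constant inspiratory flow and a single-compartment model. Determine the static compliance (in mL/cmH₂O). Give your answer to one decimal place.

Flow: 28 L/min ÷ 60 = 0.4667 L/s.
Total PEEP = 17 cmH2O (set 14 + intrinsic 3); this is the baseline alveolar pressure.
Equation of motion (constant flow): PIP = Vt/C + R·V̇ + PEEP.
Vt/C = PIP − R·V̇ − PEEP = 42 − 6.4×0.4667 − 17 = 42 − 2.987 − 17 = 22.013 cmH2O.
C = Vt / 22.013 = 435 / 22.013 = 19.761 mL/cmH2O.

19.8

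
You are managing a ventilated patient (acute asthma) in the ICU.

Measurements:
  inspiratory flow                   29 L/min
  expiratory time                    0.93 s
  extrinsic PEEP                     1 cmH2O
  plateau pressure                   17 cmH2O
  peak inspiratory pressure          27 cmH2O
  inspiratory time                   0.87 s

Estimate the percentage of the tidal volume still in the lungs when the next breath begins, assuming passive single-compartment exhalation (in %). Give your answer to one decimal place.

Flow: 29 L/min ÷ 60 = 0.4833 L/s.
Vt = flow × Ti = 0.4833 L/s × 0.87 s × 1000 mL/L = 420.47 mL.
R = (PIP − Pplat)/V̇ = (27 − 17) / 0.4833 = 10.0/0.4833 = 20.691 cmH2O·s/L.
C = Vt/(Pplat − PEEP) = 420.47 / (17 − 1) = 420.47/16.0 = 26.279 mL/cmH2O.
τ = R × C = 20.691 × 0.02628 L/cmH2O = 0.5438 s.
Fraction remaining at end-expiration = e^(−Te/τ) = e^(−0.93/0.5438) = 0.1808 → 18.08%.

18.1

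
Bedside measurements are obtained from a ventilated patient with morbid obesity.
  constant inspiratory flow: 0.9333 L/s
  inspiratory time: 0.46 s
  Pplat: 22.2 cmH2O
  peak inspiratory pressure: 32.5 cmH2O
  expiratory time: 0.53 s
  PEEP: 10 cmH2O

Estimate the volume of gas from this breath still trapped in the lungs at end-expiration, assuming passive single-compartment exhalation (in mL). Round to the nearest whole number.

Vt = flow × Ti = 0.9333 L/s × 0.46 s × 1000 mL/L = 429.32 mL.
R = (PIP − Pplat)/V̇ = (32.5 − 22.2) / 0.9333 = 10.3/0.9333 = 11.036 cmH2O·s/L.
C = Vt/(Pplat − PEEP) = 429.32 / (22.2 − 10) = 429.32/12.2 = 35.19 mL/cmH2O.
τ = R × C = 11.036 × 0.03519 L/cmH2O = 0.3884 s.
Fraction remaining = e^(−Te/τ) = e^(−0.53/0.3884) = 0.2555.
Trapped volume = 429.32 × 0.2555 = 109.69 mL.

110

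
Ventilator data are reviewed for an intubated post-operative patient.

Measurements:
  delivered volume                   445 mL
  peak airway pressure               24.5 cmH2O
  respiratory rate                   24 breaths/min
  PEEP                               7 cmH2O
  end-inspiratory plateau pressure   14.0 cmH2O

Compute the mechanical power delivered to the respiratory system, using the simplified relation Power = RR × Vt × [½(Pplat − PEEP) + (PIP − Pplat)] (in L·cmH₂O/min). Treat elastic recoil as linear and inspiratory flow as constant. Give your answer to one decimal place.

149.5

Per-breath work = Vt × [½(Pplat−PEEP) + (PIP−Pplat)] = 0.445 × [0.5×7.0 + 10.5] = 0.445 × 14.0 = 6.23 L·cmH2O.
Power = 24 × 6.23 = 149.52 L·cmH2O/min.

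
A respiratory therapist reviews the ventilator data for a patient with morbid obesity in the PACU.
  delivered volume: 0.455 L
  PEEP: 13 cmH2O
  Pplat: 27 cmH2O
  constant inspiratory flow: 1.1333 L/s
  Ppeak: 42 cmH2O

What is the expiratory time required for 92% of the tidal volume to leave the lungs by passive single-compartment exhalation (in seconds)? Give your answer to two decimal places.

1.09

R = (PIP − Pplat)/V̇ = (42 − 27) / 1.1333 = 15.0/1.1333 = 13.236 cmH2O·s/L.
C = Vt/(Pplat − PEEP) = 455.0 / (27 − 13) = 455.0/14.0 = 32.5 mL/cmH2O.
τ = R × C = 13.236 × 0.0325 L/cmH2O = 0.4302 s.
t = −τ·ln(1 − 0.92) = −0.4302·ln(0.08) = 1.087 s.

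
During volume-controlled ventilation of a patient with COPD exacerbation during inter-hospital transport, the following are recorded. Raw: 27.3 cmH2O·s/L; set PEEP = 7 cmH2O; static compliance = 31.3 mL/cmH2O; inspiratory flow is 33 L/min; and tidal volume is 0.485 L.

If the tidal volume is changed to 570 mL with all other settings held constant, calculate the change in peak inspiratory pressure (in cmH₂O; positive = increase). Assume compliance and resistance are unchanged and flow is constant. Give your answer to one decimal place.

PIP = Vt/C + R·V̇ + PEEP (constant-flow equation of motion).
Only the elastic term changes: ΔPIP = ΔVt / C = (570 − 485) / 31.3 = 2.716 cmH2O.

2.7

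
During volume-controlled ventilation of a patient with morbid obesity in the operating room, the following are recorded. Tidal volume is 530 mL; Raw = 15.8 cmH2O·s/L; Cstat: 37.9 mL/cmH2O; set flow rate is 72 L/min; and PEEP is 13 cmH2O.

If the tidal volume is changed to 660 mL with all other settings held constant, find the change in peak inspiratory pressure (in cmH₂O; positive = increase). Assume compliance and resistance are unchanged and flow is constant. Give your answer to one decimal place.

3.4

PIP = Vt/C + R·V̇ + PEEP (constant-flow equation of motion).
Only the elastic term changes: ΔPIP = ΔVt / C = (660 − 530) / 37.9 = 3.43 cmH2O.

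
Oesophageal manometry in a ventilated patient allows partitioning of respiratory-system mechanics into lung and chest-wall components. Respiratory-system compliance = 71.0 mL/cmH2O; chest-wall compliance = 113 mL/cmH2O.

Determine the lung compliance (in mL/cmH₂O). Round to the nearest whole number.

1/CL = 1/Crs − 1/Ccw.
1/CL = 1/71.0 − 1/113 = 0.005235.
CL = 191.02 mL/cmH2O.

191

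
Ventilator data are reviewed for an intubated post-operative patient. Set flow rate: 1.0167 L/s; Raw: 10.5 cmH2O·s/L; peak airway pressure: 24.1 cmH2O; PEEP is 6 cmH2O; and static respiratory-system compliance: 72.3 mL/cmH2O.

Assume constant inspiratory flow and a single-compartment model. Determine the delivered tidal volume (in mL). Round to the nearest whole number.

Equation of motion (constant flow): PIP = Vt/C + R·V̇ + PEEP.
Vt/C = PIP − R·V̇ − PEEP = 24.1 − 10.675 − 6 = 7.425 cmH2O.
Vt = C × 7.425 = 72.3 × 7.425 = 536.83 mL.

537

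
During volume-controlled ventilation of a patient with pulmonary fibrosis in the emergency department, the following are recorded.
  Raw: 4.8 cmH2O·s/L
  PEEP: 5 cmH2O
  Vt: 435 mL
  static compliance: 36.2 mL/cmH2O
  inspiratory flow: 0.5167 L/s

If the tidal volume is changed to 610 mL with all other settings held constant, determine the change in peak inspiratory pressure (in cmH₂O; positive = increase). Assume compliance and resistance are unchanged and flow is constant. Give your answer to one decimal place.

4.8

PIP = Vt/C + R·V̇ + PEEP (constant-flow equation of motion).
Only the elastic term changes: ΔPIP = ΔVt / C = (610 − 435) / 36.2 = 4.834 cmH2O.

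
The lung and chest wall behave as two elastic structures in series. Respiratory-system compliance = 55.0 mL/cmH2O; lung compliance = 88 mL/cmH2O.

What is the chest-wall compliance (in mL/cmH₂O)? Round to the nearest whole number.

147

1/Ccw = 1/Crs − 1/CL.
1/Ccw = 1/55.0 − 1/88 = 0.006818.
Ccw = 146.67 mL/cmH2O.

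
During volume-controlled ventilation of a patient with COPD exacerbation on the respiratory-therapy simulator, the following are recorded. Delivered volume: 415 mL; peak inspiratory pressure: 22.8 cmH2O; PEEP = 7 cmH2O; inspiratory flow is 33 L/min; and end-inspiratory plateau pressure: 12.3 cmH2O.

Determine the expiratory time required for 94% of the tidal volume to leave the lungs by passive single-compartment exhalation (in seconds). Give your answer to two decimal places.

Flow: 33 L/min ÷ 60 = 0.55 L/s.
R = (PIP − Pplat)/V̇ = (22.8 − 12.3) / 0.55 = 10.5/0.55 = 19.091 cmH2O·s/L.
C = Vt/(Pplat − PEEP) = 415.0 / (12.3 − 7) = 415.0/5.3 = 78.302 mL/cmH2O.
τ = R × C = 19.091 × 0.0783 L/cmH2O = 1.495 s.
t = −τ·ln(1 − 0.94) = −1.495·ln(0.06) = 4.206 s.

4.21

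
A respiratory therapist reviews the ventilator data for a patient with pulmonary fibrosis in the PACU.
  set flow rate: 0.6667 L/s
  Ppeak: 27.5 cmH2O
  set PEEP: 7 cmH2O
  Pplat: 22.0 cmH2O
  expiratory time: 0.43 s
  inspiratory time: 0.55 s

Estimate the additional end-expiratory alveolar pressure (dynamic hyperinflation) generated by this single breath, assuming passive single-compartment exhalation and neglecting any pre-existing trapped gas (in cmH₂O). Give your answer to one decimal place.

1.8

Vt = flow × Ti = 0.6667 L/s × 0.55 s × 1000 mL/L = 366.69 mL.
R = (PIP − Pplat)/V̇ = (27.5 − 22.0) / 0.6667 = 5.5/0.6667 = 8.25 cmH2O·s/L.
C = Vt/(Pplat − PEEP) = 366.69 / (22.0 − 7) = 366.69/15.0 = 24.446 mL/cmH2O.
τ = R × C = 8.25 × 0.02445 L/cmH2O = 0.2017 s.
Fraction remaining = e^(−Te/τ) = e^(−0.43/0.2017) = 0.1186; trapped volume = 366.69 × 0.1186 = 43.489 mL.
Additional alveolar pressure from trapping ≈ V_trapped / C = 43.489 / 24.446 = 1.779 cmH2O.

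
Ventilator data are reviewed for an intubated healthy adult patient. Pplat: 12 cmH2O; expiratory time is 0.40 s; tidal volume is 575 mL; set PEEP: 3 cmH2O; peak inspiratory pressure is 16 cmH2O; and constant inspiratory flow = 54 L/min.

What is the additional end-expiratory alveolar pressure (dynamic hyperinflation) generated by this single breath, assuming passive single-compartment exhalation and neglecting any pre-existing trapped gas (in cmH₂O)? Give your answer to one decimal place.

Flow: 54 L/min ÷ 60 = 0.9 L/s.
R = (PIP − Pplat)/V̇ = (16 − 12) / 0.9 = 4.0/0.9 = 4.444 cmH2O·s/L.
C = Vt/(Pplat − PEEP) = 575.0 / (12 − 3) = 575.0/9.0 = 63.889 mL/cmH2O.
τ = R × C = 4.444 × 0.06389 L/cmH2O = 0.2839 s.
Fraction remaining = e^(−Te/τ) = e^(−0.40/0.2839) = 0.2444; trapped volume = 575.0 × 0.2444 = 140.53 mL.
Additional alveolar pressure from trapping ≈ V_trapped / C = 140.53 / 63.889 = 2.2 cmH2O.

2.2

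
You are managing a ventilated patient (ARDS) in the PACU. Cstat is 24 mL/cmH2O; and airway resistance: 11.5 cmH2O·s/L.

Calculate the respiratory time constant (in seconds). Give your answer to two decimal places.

0.28

τ = R × C = 11.5 × 24 mL/cmH2O = 11.5 × 0.024 L/cmH2O = 0.276 s.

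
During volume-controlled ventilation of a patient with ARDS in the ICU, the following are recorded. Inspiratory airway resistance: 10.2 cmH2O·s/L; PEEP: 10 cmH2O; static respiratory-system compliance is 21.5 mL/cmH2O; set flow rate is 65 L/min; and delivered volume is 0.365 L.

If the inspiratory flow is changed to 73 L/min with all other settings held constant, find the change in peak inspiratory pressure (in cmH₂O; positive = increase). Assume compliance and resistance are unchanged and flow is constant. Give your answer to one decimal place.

Flow: 65 L/min ÷ 60 = 1.0833 L/s.
New flow: 73 L/min ÷ 60 = 1.2167 L/s.
PIP = Vt/C + R·V̇ + PEEP (constant-flow equation of motion).
Only the resistive term changes: ΔPIP = R × ΔV̇ = 10.2 × (1.2167 − 1.0833) = 10.2 × 0.1334 = 1.361 cmH2O.

1.4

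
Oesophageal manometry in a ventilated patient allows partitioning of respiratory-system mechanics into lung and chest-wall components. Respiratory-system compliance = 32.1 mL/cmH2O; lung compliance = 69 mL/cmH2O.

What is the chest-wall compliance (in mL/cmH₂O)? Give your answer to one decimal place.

1/Ccw = 1/Crs − 1/CL.
1/Ccw = 1/32.1 − 1/69 = 0.01666.
Ccw = 60.024 mL/cmH2O.

60.0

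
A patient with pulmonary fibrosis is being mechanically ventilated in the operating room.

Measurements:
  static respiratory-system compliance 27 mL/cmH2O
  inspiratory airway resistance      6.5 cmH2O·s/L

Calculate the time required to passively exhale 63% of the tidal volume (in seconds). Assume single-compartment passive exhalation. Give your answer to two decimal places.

τ = R × C = 6.5 × 27 mL/cmH2O = 6.5 × 0.027 L/cmH2O = 0.1755 s.
Exhaled fraction f = 1 − e^(−t/τ) → t = −τ·ln(1 − f) = −0.1755·ln(0.37) = 0.1745 s.

0.17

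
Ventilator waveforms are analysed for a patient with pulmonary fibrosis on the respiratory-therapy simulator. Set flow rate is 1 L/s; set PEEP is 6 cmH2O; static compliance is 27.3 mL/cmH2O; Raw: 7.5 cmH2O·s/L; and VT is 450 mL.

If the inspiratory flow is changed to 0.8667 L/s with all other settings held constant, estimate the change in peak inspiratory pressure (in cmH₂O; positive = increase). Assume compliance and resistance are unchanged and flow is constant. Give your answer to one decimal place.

PIP = Vt/C + R·V̇ + PEEP (constant-flow equation of motion).
Only the resistive term changes: ΔPIP = R × ΔV̇ = 7.5 × (0.8667 − 1) = 7.5 × -0.1333 = -0.9998 cmH2O.

-1.0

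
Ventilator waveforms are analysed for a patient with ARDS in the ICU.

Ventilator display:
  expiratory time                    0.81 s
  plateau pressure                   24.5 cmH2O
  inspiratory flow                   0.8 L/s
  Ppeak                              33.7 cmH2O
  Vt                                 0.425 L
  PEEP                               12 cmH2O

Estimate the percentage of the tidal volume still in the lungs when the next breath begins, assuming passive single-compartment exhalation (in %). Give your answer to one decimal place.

12.6

R = (PIP − Pplat)/V̇ = (33.7 − 24.5) / 0.8 = 9.2/0.8 = 11.5 cmH2O·s/L.
C = Vt/(Pplat − PEEP) = 425.0 / (24.5 − 12) = 425.0/12.5 = 34.0 mL/cmH2O.
τ = R × C = 11.5 × 0.034 L/cmH2O = 0.391 s.
Fraction remaining at end-expiration = e^(−Te/τ) = e^(−0.81/0.391) = 0.126 → 12.6%.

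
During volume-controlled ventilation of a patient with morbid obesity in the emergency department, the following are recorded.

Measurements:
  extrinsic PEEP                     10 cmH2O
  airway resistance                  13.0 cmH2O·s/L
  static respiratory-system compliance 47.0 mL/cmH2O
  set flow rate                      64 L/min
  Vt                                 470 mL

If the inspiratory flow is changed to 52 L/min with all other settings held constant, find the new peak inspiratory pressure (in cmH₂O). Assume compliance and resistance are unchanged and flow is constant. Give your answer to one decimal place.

31.3

Flow: 64 L/min ÷ 60 = 1.0667 L/s.
New flow: 52 L/min ÷ 60 = 0.8667 L/s.
PIP = Vt/C + R·V̇ + PEEP (constant-flow equation of motion).
Only the resistive term changes: ΔPIP = R × ΔV̇ = 13.0 × (0.8667 − 1.0667) = 13.0 × -0.2 = -2.6 cmH2O.
Original PIP = 470/47.0 + 13.0×1.0667 + 10 = 33.867 cmH2O; new PIP = 33.867 + (-2.6) = 31.267 cmH2O.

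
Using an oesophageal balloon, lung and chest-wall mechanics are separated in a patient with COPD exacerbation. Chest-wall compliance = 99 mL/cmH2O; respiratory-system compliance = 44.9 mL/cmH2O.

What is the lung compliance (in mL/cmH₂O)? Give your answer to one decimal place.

82.2

1/CL = 1/Crs − 1/Ccw.
1/CL = 1/44.9 − 1/99 = 0.01217.
CL = 82.169 mL/cmH2O.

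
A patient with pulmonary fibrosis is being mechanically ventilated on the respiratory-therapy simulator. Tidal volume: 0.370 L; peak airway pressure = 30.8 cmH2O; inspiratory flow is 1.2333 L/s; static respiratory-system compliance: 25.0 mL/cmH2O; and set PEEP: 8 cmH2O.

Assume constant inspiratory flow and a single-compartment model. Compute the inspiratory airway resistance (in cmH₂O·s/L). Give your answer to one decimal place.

6.5

Equation of motion (constant flow): PIP = Vt/C + R·V̇ + PEEP.
R·V̇ = PIP − Vt/C − PEEP = 30.8 − 370/25.0 − 8 = 30.8 − 14.8 − 8 = 8.0 cmH2O.
R = 8.0 / 1.2333 = 6.487 cmH2O·s/L.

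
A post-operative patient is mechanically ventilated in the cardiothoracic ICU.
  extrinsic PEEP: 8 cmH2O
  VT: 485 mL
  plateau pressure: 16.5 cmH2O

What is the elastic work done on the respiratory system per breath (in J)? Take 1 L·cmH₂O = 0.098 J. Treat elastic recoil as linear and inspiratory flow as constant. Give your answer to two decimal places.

Elastic work ≈ ½ × (Pplat − PEEP) × Vt = 0.5 × (16.5 − 8) × 0.485 L = 0.5 × 8.5 × 0.485 = 2.061 L·cmH2O.
× 0.098 J/(L·cmH2O) → 0.202 J.

0.20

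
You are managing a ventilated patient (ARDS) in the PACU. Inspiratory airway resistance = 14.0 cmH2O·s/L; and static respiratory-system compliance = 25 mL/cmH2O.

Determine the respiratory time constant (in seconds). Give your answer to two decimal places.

0.35

τ = R × C = 14.0 × 25 mL/cmH2O = 14.0 × 0.025 L/cmH2O = 0.35 s.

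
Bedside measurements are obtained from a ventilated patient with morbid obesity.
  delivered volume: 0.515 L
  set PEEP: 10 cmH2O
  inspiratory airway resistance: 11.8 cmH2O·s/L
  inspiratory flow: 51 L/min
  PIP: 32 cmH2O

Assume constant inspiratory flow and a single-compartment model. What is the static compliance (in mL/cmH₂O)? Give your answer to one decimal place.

43.0

Flow: 51 L/min ÷ 60 = 0.85 L/s.
Equation of motion (constant flow): PIP = Vt/C + R·V̇ + PEEP.
Vt/C = PIP − R·V̇ − PEEP = 32 − 11.8×0.85 − 10 = 32 − 10.03 − 10 = 11.97 cmH2O.
C = Vt / 11.97 = 515 / 11.97 = 43.024 mL/cmH2O.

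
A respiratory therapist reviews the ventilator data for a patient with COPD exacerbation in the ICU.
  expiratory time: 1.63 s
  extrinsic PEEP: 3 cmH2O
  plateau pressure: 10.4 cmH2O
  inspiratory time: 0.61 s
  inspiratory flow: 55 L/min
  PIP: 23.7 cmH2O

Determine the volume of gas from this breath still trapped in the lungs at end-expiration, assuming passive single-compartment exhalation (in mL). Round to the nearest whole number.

Flow: 55 L/min ÷ 60 = 0.9167 L/s.
Vt = flow × Ti = 0.9167 L/s × 0.61 s × 1000 mL/L = 559.19 mL.
R = (PIP − Pplat)/V̇ = (23.7 − 10.4) / 0.9167 = 13.3/0.9167 = 14.509 cmH2O·s/L.
C = Vt/(Pplat − PEEP) = 559.19 / (10.4 − 3) = 559.19/7.4 = 75.566 mL/cmH2O.
τ = R × C = 14.509 × 0.07557 L/cmH2O = 1.096 s.
Fraction remaining = e^(−Te/τ) = e^(−1.63/1.096) = 0.226.
Trapped volume = 559.19 × 0.226 = 126.38 mL.

126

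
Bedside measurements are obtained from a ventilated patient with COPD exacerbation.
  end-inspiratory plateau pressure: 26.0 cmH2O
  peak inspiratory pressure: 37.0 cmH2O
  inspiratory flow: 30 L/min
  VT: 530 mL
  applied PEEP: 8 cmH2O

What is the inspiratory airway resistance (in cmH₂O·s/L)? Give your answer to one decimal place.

22.0

Flow: 30 L/min ÷ 60 = 0.5 L/s.
Raw = (PIP − Pplat) / flow = (37.0 − 26.0) / 0.5 = 11.0 / 0.5 = 22.0 cmH2O·s/L.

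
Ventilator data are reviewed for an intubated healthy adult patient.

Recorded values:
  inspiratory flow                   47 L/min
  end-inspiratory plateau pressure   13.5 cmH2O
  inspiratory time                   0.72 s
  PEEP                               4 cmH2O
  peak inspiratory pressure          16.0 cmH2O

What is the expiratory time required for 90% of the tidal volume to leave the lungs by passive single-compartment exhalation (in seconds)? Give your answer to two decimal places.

0.44

Flow: 47 L/min ÷ 60 = 0.7833 L/s.
Vt = flow × Ti = 0.7833 L/s × 0.72 s × 1000 mL/L = 563.98 mL.
R = (PIP − Pplat)/V̇ = (16.0 − 13.5) / 0.7833 = 2.5/0.7833 = 3.192 cmH2O·s/L.
C = Vt/(Pplat − PEEP) = 563.98 / (13.5 − 4) = 563.98/9.5 = 59.366 mL/cmH2O.
τ = R × C = 3.192 × 0.05937 L/cmH2O = 0.1895 s.
t = −τ·ln(1 − 0.90) = −0.1895·ln(0.1) = 0.4363 s.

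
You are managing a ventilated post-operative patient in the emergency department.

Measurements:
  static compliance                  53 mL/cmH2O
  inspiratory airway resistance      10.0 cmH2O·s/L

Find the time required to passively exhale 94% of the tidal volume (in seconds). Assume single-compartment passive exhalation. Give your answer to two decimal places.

1.49

τ = R × C = 10.0 × 53 mL/cmH2O = 10.0 × 0.053 L/cmH2O = 0.53 s.
Exhaled fraction f = 1 − e^(−t/τ) → t = −τ·ln(1 − f) = −0.53·ln(0.06) = 1.491 s.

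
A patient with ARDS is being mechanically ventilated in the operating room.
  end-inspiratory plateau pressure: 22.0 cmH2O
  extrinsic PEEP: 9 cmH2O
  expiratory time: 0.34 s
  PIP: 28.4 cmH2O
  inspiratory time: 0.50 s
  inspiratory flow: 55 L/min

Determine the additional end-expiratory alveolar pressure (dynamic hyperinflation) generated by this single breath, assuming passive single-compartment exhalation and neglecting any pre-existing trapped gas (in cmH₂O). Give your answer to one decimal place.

3.3

Flow: 55 L/min ÷ 60 = 0.9167 L/s.
Vt = flow × Ti = 0.9167 L/s × 0.50 s × 1000 mL/L = 458.35 mL.
R = (PIP − Pplat)/V̇ = (28.4 − 22.0) / 0.9167 = 6.4/0.9167 = 6.982 cmH2O·s/L.
C = Vt/(Pplat − PEEP) = 458.35 / (22.0 − 9) = 458.35/13.0 = 35.258 mL/cmH2O.
τ = R × C = 6.982 × 0.03526 L/cmH2O = 0.2462 s.
Fraction remaining = e^(−Te/τ) = e^(−0.34/0.2462) = 0.2513; trapped volume = 458.35 × 0.2513 = 115.18 mL.
Additional alveolar pressure from trapping ≈ V_trapped / C = 115.18 / 35.258 = 3.267 cmH2O.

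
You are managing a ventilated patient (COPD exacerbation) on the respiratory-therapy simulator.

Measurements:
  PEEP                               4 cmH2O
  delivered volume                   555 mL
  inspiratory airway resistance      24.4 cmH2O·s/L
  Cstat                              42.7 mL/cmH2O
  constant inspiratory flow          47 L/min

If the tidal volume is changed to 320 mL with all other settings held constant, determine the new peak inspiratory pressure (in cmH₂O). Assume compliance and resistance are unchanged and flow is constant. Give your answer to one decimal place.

Flow: 47 L/min ÷ 60 = 0.7833 L/s.
PIP = Vt/C + R·V̇ + PEEP (constant-flow equation of motion).
Only the elastic term changes: ΔPIP = ΔVt / C = (320 − 555) / 42.7 = -5.504 cmH2O.
Original PIP = 555/42.7 + 24.4×0.7833 + 4 = 36.11 cmH2O; new PIP = 36.11 + (-5.504) = 30.606 cmH2O.

30.6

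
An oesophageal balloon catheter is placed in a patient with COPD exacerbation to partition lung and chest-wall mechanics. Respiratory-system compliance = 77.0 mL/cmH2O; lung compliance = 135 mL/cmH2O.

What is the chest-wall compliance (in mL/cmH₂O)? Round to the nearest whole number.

1/Ccw = 1/Crs − 1/CL.
1/Ccw = 1/77.0 − 1/135 = 0.00558.
Ccw = 179.21 mL/cmH2O.

179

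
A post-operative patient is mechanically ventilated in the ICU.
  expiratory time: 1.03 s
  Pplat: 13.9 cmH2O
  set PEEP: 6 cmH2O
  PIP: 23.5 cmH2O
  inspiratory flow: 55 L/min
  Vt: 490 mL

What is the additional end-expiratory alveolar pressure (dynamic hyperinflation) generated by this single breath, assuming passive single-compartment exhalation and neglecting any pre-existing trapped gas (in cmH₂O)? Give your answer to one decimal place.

1.6

Flow: 55 L/min ÷ 60 = 0.9167 L/s.
R = (PIP − Pplat)/V̇ = (23.5 − 13.9) / 0.9167 = 9.6/0.9167 = 10.472 cmH2O·s/L.
C = Vt/(Pplat − PEEP) = 490.0 / (13.9 − 6) = 490.0/7.9 = 62.025 mL/cmH2O.
τ = R × C = 10.472 × 0.06203 L/cmH2O = 0.6496 s.
Fraction remaining = e^(−Te/τ) = e^(−1.03/0.6496) = 0.2048; trapped volume = 490.0 × 0.2048 = 100.35 mL.
Additional alveolar pressure from trapping ≈ V_trapped / C = 100.35 / 62.025 = 1.618 cmH2O.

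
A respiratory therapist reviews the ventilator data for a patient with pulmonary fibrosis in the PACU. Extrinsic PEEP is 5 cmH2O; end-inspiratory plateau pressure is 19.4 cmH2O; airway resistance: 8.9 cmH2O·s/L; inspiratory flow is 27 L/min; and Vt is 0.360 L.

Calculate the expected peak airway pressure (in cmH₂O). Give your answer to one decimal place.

23.4

Flow: 27 L/min ÷ 60 = 0.45 L/s.
PIP = Pplat + Raw × flow = 19.4 + 8.9 × 0.45 = 19.4 + 4.005 = 23.405 cmH2O.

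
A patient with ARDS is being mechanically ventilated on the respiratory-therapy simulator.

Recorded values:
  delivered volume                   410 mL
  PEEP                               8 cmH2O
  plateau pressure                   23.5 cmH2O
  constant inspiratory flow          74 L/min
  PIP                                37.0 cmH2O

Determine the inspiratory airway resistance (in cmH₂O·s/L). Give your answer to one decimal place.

Flow: 74 L/min ÷ 60 = 1.2333 L/s.
Raw = (PIP − Pplat) / flow = (37.0 − 23.5) / 1.2333 = 13.5 / 1.2333 = 10.946 cmH2O·s/L.

10.9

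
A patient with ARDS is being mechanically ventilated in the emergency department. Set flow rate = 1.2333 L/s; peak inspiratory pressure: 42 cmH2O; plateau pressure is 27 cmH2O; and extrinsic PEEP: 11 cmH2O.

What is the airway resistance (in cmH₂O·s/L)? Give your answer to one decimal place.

Raw = (PIP − Pplat) / flow = (42 − 27) / 1.2333 = 15.0 / 1.2333 = 12.162 cmH2O·s/L.

12.2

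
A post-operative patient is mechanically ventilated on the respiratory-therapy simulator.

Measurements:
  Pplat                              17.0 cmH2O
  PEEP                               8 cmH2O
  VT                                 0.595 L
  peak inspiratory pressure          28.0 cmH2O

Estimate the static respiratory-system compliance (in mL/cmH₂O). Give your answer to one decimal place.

66.1

Cstat = Vt / (Pplat − PEEP) = 595 / (17.0 − 8) = 595 / 9.0 = 66.111 mL/cmH2O.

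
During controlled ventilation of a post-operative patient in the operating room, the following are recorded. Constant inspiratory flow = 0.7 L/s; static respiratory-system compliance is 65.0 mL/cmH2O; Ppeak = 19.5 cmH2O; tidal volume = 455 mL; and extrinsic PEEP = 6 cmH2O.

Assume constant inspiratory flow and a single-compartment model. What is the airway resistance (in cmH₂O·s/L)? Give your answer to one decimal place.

Equation of motion (constant flow): PIP = Vt/C + R·V̇ + PEEP.
R·V̇ = PIP − Vt/C − PEEP = 19.5 − 455/65.0 − 6 = 19.5 − 7.0 − 6 = 6.5 cmH2O.
R = 6.5 / 0.7 = 9.286 cmH2O·s/L.

9.3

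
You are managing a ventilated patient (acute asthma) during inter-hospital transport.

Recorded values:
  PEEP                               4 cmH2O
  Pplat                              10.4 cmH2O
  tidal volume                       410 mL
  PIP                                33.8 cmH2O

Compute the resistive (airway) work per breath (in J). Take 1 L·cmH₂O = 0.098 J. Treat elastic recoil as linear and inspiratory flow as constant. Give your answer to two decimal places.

With constant inspiratory flow the resistive pressure is constant at PIP − Pplat = 33.8 − 10.4 = 23.4 cmH2O, so resistive work = 23.4 × 0.410 = 9.594 L·cmH2O.
× 0.098 J/(L·cmH2O) → 0.9402 J.

0.94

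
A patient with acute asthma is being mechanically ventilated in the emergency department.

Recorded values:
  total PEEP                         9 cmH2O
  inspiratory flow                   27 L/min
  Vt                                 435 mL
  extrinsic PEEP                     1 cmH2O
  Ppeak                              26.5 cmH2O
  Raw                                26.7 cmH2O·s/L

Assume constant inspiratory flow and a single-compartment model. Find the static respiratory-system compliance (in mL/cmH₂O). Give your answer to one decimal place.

Flow: 27 L/min ÷ 60 = 0.45 L/s.
Total PEEP = 9 cmH2O (set 1 + intrinsic 8); this is the baseline alveolar pressure.
Equation of motion (constant flow): PIP = Vt/C + R·V̇ + PEEP.
Vt/C = PIP − R·V̇ − PEEP = 26.5 − 26.7×0.45 − 9 = 26.5 − 12.015 − 9 = 5.485 cmH2O.
C = Vt / 5.485 = 435 / 5.485 = 79.307 mL/cmH2O.

79.3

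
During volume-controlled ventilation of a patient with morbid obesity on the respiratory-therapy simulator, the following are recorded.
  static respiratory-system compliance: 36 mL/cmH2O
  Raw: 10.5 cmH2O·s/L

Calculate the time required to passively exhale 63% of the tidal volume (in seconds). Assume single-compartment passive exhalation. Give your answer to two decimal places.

τ = R × C = 10.5 × 36 mL/cmH2O = 10.5 × 0.036 L/cmH2O = 0.378 s.
Exhaled fraction f = 1 − e^(−t/τ) → t = −τ·ln(1 − f) = −0.378·ln(0.37) = 0.3758 s.

0.38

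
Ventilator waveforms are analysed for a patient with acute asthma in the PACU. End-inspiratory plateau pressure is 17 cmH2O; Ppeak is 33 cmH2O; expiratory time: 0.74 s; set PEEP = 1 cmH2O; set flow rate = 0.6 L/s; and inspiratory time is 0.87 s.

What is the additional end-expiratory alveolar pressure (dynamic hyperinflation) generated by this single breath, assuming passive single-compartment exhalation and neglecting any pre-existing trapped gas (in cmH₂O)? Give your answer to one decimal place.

6.8

Vt = flow × Ti = 0.6 L/s × 0.87 s × 1000 mL/L = 522.0 mL.
R = (PIP − Pplat)/V̇ = (33 − 17) / 0.6 = 16.0/0.6 = 26.667 cmH2O·s/L.
C = Vt/(Pplat − PEEP) = 522.0 / (17 − 1) = 522.0/16.0 = 32.625 mL/cmH2O.
τ = R × C = 26.667 × 0.03263 L/cmH2O = 0.8701 s.
Fraction remaining = e^(−Te/τ) = e^(−0.74/0.8701) = 0.4272; trapped volume = 522.0 × 0.4272 = 223.0 mL.
Additional alveolar pressure from trapping ≈ V_trapped / C = 223.0 / 32.625 = 6.835 cmH2O.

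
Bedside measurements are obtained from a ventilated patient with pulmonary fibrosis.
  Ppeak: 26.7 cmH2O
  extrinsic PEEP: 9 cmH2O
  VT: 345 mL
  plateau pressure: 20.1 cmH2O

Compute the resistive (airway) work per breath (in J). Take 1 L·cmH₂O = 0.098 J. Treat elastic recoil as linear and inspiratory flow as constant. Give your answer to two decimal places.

With constant inspiratory flow the resistive pressure is constant at PIP − Pplat = 26.7 − 20.1 = 6.6 cmH2O, so resistive work = 6.6 × 0.345 = 2.277 L·cmH2O.
× 0.098 J/(L·cmH2O) → 0.2231 J.

0.22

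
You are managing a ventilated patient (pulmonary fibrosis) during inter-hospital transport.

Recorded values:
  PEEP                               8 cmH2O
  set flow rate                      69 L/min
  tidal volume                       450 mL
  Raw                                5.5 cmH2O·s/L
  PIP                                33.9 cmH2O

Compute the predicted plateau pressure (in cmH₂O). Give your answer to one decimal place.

27.6

Flow: 69 L/min ÷ 60 = 1.15 L/s.
Pplat = PIP − Raw × flow = 33.9 − 5.5 × 1.15 = 33.9 − 6.325 = 27.575 cmH2O.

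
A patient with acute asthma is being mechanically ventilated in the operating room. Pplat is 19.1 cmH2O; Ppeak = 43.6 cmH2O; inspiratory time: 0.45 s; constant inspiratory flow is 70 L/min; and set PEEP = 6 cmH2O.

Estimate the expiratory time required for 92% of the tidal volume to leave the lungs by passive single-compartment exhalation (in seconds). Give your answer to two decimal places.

Flow: 70 L/min ÷ 60 = 1.1667 L/s.
Vt = flow × Ti = 1.1667 L/s × 0.45 s × 1000 mL/L = 525.02 mL.
R = (PIP − Pplat)/V̇ = (43.6 − 19.1) / 1.1667 = 24.5/1.1667 = 20.999 cmH2O·s/L.
C = Vt/(Pplat − PEEP) = 525.02 / (19.1 − 6) = 525.02/13.1 = 40.078 mL/cmH2O.
τ = R × C = 20.999 × 0.04008 L/cmH2O = 0.8416 s.
t = −τ·ln(1 − 0.92) = −0.8416·ln(0.08) = 2.126 s.

2.13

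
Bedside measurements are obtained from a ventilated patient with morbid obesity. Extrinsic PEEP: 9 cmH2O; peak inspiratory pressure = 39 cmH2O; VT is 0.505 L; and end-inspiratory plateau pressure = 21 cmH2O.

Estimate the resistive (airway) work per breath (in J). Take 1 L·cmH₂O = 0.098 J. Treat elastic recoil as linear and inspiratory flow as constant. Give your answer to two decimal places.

0.89

With constant inspiratory flow the resistive pressure is constant at PIP − Pplat = 39 − 21 = 18.0 cmH2O, so resistive work = 18.0 × 0.505 = 9.09 L·cmH2O.
× 0.098 J/(L·cmH2O) → 0.8908 J.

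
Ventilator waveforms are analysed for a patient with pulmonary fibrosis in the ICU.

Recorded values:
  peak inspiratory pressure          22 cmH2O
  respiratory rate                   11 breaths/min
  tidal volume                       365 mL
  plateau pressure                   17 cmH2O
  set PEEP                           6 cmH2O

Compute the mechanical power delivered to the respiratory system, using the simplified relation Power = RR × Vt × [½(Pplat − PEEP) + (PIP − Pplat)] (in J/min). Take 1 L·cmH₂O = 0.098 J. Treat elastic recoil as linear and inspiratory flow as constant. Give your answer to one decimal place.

Per-breath work = Vt × [½(Pplat−PEEP) + (PIP−Pplat)] = 0.365 × [0.5×11.0 + 5.0] = 0.365 × 10.5 = 3.833 L·cmH2O.
Power = 11 × 3.833 = 42.163 L·cmH2O/min.
× 0.098 J/(L·cmH2O) → 4.132 J/min.

4.1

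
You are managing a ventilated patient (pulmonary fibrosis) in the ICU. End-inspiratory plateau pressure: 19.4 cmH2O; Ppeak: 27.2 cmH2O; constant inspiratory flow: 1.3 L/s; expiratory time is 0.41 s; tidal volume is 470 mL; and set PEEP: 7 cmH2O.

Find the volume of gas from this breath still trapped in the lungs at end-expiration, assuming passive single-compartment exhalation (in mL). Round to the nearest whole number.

77

R = (PIP − Pplat)/V̇ = (27.2 − 19.4) / 1.3 = 7.8/1.3 = 6.0 cmH2O·s/L.
C = Vt/(Pplat − PEEP) = 470.0 / (19.4 − 7) = 470.0/12.4 = 37.903 mL/cmH2O.
τ = R × C = 6.0 × 0.0379 L/cmH2O = 0.2274 s.
Fraction remaining = e^(−Te/τ) = e^(−0.41/0.2274) = 0.1648.
Trapped volume = 470.0 × 0.1648 = 77.456 mL.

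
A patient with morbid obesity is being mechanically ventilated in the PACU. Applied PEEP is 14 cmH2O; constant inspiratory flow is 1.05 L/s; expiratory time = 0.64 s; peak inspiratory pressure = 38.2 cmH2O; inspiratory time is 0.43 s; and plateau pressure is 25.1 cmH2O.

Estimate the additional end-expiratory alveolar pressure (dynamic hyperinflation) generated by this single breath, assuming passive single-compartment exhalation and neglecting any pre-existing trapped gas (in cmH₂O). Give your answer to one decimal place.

3.1

Vt = flow × Ti = 1.05 L/s × 0.43 s × 1000 mL/L = 451.5 mL.
R = (PIP − Pplat)/V̇ = (38.2 − 25.1) / 1.05 = 13.1/1.05 = 12.476 cmH2O·s/L.
C = Vt/(Pplat − PEEP) = 451.5 / (25.1 − 14) = 451.5/11.1 = 40.676 mL/cmH2O.
τ = R × C = 12.476 × 0.04068 L/cmH2O = 0.5075 s.
Fraction remaining = e^(−Te/τ) = e^(−0.64/0.5075) = 0.2833; trapped volume = 451.5 × 0.2833 = 127.91 mL.
Additional alveolar pressure from trapping ≈ V_trapped / C = 127.91 / 40.676 = 3.145 cmH2O.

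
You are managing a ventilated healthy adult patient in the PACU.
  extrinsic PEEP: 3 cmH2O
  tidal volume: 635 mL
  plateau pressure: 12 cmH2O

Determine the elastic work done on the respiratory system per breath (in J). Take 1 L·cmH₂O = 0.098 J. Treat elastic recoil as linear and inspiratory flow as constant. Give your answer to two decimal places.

Elastic work ≈ ½ × (Pplat − PEEP) × Vt = 0.5 × (12 − 3) × 0.635 L = 0.5 × 9.0 × 0.635 = 2.858 L·cmH2O.
× 0.098 J/(L·cmH2O) → 0.2801 J.

0.28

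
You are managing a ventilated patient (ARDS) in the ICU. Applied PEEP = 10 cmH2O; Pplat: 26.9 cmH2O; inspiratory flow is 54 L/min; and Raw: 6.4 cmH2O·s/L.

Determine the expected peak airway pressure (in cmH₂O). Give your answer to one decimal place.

32.7

Flow: 54 L/min ÷ 60 = 0.9 L/s.
PIP = Pplat + Raw × flow = 26.9 + 6.4 × 0.9 = 26.9 + 5.76 = 32.66 cmH2O.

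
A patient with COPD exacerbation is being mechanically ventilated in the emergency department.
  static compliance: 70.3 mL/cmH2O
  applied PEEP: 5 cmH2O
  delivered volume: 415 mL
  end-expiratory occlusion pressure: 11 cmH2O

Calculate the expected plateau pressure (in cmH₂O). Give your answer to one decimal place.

16.9

End-expiratory occlusion gives total PEEP = 11 cmH2O (intrinsic PEEP = 11 − 5 = 6). Use total PEEP for the elastic gradient.
Pplat = PEEPtotal + Vt / Cstat = 11 + 415 / 70.3 = 11 + 5.903 = 16.903 cmH2O.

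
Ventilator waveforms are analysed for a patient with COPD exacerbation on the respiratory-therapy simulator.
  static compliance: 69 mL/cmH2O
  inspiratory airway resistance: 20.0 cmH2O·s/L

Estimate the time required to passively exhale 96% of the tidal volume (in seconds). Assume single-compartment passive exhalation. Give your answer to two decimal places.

τ = R × C = 20.0 × 69 mL/cmH2O = 20.0 × 0.069 L/cmH2O = 1.38 s.
Exhaled fraction f = 1 − e^(−t/τ) → t = −τ·ln(1 − f) = −1.38·ln(0.04) = 4.442 s.

4.44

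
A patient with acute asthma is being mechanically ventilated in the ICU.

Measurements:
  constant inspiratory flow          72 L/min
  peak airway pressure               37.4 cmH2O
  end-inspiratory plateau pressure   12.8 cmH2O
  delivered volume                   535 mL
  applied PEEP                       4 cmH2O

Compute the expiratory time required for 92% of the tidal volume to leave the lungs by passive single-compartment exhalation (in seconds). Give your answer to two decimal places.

Flow: 72 L/min ÷ 60 = 1.2 L/s.
R = (PIP − Pplat)/V̇ = (37.4 − 12.8) / 1.2 = 24.6/1.2 = 20.5 cmH2O·s/L.
C = Vt/(Pplat − PEEP) = 535.0 / (12.8 − 4) = 535.0/8.8 = 60.795 mL/cmH2O.
τ = R × C = 20.5 × 0.0608 L/cmH2O = 1.246 s.
t = −τ·ln(1 − 0.92) = −1.246·ln(0.08) = 3.147 s.

3.15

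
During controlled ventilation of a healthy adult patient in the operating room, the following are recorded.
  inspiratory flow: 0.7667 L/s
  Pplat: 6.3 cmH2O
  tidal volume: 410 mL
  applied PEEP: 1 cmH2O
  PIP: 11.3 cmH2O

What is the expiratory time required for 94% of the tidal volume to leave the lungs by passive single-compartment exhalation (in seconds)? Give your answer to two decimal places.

1.42

R = (PIP − Pplat)/V̇ = (11.3 − 6.3) / 0.7667 = 5.0/0.7667 = 6.521 cmH2O·s/L.
C = Vt/(Pplat − PEEP) = 410.0 / (6.3 − 1) = 410.0/5.3 = 77.358 mL/cmH2O.
τ = R × C = 6.521 × 0.07736 L/cmH2O = 0.5045 s.
t = −τ·ln(1 − 0.94) = −0.5045·ln(0.06) = 1.419 s.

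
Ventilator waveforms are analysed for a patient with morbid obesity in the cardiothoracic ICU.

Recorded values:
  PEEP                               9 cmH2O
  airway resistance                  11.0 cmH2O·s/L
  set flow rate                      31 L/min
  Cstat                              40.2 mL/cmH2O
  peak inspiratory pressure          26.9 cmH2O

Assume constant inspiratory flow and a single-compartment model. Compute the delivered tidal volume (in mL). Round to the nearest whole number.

491

Flow: 31 L/min ÷ 60 = 0.5167 L/s.
Equation of motion (constant flow): PIP = Vt/C + R·V̇ + PEEP.
Vt/C = PIP − R·V̇ − PEEP = 26.9 − 5.684 − 9 = 12.216 cmH2O.
Vt = C × 12.216 = 40.2 × 12.216 = 491.08 mL.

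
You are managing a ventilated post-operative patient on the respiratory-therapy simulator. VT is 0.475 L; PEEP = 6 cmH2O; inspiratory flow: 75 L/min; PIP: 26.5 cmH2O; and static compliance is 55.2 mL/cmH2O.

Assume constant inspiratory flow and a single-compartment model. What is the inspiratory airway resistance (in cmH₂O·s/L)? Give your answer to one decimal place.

9.5

Flow: 75 L/min ÷ 60 = 1.25 L/s.
Equation of motion (constant flow): PIP = Vt/C + R·V̇ + PEEP.
R·V̇ = PIP − Vt/C − PEEP = 26.5 − 475/55.2 − 6 = 26.5 − 8.605 − 6 = 11.895 cmH2O.
R = 11.895 / 1.25 = 9.516 cmH2O·s/L.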